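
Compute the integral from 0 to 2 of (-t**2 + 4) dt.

By the power rule, an antiderivative is F(t) = -t**3/3 + 4*t.
Then F(2) - F(0) = (16/3) - (0) = 16/3.

16/3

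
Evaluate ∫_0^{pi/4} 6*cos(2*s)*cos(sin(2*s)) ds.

3*sin(1)

Let u = sin(2*s), so du = 2*cos(2*s) ds. When s = 0, u = 0; when s = pi/4, u = 1.
The integral becomes 3·∫ cos(u) du from 0 to 1, with antiderivative 3*sin(u).
Back in s: F(s) = 3*sin(sin(2*s)).
Then F(pi/4) - F(0) = (3*sin(1)) - (0) = 3*sin(1).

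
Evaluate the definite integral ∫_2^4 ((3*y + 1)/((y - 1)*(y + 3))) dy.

Factor the denominator: y**2 + 2*y - 3 = (y + 3)(y - 1).
Partial fractions: (3*y + 1)/((y - 1)*(y + 3)) = 2/(y + 3) + 1/(y - 1).
An antiderivative is F(y) = log(y - 1) + 2*log(y + 3).
Then F(4) - F(2) = (log(3) + 2*log(7)) - (log(25)) = -2*log(5) + log(3) + 2*log(7).

-2*log(5) + log(3) + 2*log(7)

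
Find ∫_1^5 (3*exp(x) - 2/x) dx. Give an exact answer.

An antiderivative is F(x) = 3*exp(x) - 2*log(x).
Then F(5) - F(1) = (-log(25) + 3*exp(5)) - (3*exp(1)) = -3*exp(1) - log(25) + 3*exp(5).

-3*exp(1) - log(25) + 3*exp(5)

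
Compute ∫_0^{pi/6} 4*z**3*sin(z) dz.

Integrate by parts 3 times (u = z^3, dv = 4*sin(z) dz).
An antiderivative is F(z) = -4*z**3*cos(z) + 12*z**2*sin(z) + 24*z*cos(z) - 24*sin(z).
Then F(pi/6) - F(0) = (-12 - sqrt(3)*pi**3/108 + pi**2/6 + 2*sqrt(3)*pi) - (0) = -12 - sqrt(3)*pi**3/108 + pi**2/6 + 2*sqrt(3)*pi.

-12 - sqrt(3)*pi**3/108 + pi**2/6 + 2*sqrt(3)*pi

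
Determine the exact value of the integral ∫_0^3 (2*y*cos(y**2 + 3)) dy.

sin(12) - sin(3)

Let u = y**2 + 3, so du = 2*y dy. When y = 0, u = 3; when y = 3, u = 12.
The integral becomes ∫ cos(u) du from 3 to 12, with antiderivative sin(u).
Back in y: F(y) = sin(y**2 + 3).
Then F(3) - F(0) = (sin(12)) - (sin(3)) = sin(12) - sin(3).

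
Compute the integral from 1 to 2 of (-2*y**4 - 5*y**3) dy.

-623/20

By the power rule, an antiderivative is F(y) = -2*y**5/5 - 5*y**4/4.
Then F(2) - F(1) = (-164/5) - (-33/20) = -623/20.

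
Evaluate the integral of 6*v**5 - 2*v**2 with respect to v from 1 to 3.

2132/3

By the power rule, an antiderivative is F(v) = v**6 - 2*v**3/3.
Then F(3) - F(1) = (711) - (1/3) = 2132/3.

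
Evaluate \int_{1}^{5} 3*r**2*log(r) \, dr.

-124/3 + 125*log(5)

Integrate by parts once (u = ln r, dv = 3*r**2 dr).
An antiderivative is F(r) = r**3*(3*log(r) - 1)/3.
Then F(5) - F(1) = (-125/3 + 125*log(5)) - (-1/3) = -124/3 + 125*log(5).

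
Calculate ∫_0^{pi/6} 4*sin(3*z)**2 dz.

pi/3

Use the identity sin^2(3*z) = (1 - cos(6*z))/2.
An antiderivative is F(z) = 2*z - sin(6*z)/3.
Then F(pi/6) - F(0) = (pi/3) - (0) = pi/3.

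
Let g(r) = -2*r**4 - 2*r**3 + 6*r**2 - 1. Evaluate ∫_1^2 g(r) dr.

By the power rule, an antiderivative is F(r) = -2*r**5/5 - r**4/2 + 2*r**3 - r.
Then F(2) - F(1) = (-34/5) - (1/10) = -69/10.

-69/10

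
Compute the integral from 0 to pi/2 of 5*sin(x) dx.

An antiderivative is F(x) = -5*cos(x).
Then F(pi/2) - F(0) = (0) - (-5) = 5.

5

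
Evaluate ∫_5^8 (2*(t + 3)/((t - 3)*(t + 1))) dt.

-2*log(2) - log(3) + 3*log(5)

Factor the denominator: t**2 - 2*t - 3 = (t + 1)(t - 3).
Partial fractions: 2*(t + 3)/((t - 3)*(t + 1)) = -1/(t + 1) + 3/(t - 3).
An antiderivative is F(t) = 3*log(t - 3) - log(t + 1).
Then F(8) - F(5) = (-2*log(3) + 3*log(5)) - (log(4/3)) = -2*log(2) - log(3) + 3*log(5).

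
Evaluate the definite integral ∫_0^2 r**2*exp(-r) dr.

Integrate by parts twice (u = r^2, dv = exp(-r) dr).
An antiderivative is F(r) = (-r**2 - 2*r - 2)*exp(-r).
Then F(2) - F(0) = (-10*exp(-2)) - (-2) = 2 - 10*exp(-2).

2 - 10*exp(-2)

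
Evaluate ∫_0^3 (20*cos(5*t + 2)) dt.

Let u = 5*t + 2, so du = 5 dt. When t = 0, u = 2; when t = 3, u = 17.
The integral becomes 4·∫ cos(u) du from 2 to 17, with antiderivative 4*sin(u).
Back in t: F(t) = 4*sin(5*t + 2).
Then F(3) - F(0) = (4*sin(17)) - (4*sin(2)) = 4*sin(17) - 4*sin(2).

4*sin(17) - 4*sin(2)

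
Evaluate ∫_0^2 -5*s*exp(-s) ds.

-5 + 15*exp(-2)

Integrate by parts once (u = s, dv = -5*exp(-s) ds).
An antiderivative is F(s) = (5*s + 5)*exp(-s).
Then F(2) - F(0) = (15*exp(-2)) - (5) = -5 + 15*exp(-2).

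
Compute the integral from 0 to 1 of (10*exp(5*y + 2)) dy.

-2*(1 - exp(5))*exp(2)

Let u = 5*y + 2, so du = 5 dy. When y = 0, u = 2; when y = 1, u = 7.
The integral becomes 2·∫ exp(u) du from 2 to 7, with antiderivative 2*exp(u).
Back in y: F(y) = 2*exp(5*y + 2).
Then F(1) - F(0) = (2*exp(7)) - (2*exp(2)) = -2*(1 - exp(5))*exp(2).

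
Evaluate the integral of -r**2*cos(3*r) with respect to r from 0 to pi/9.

Integrate by parts twice (u = r^2, dv = -cos(3*r) dr).
An antiderivative is F(r) = -r**2*sin(3*r)/3 - 2*r*cos(3*r)/9 + 2*sin(3*r)/27.
Then F(pi/9) - F(0) = (-pi/81 - sqrt(3)*pi**2/486 + sqrt(3)/27) - (0) = -pi/81 - sqrt(3)*pi**2/486 + sqrt(3)/27.

-pi/81 - sqrt(3)*pi**2/486 + sqrt(3)/27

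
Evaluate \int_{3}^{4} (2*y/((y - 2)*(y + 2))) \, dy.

log(12/5)

Factor the denominator: y**2 - 4 = (y + 2)(y - 2).
Partial fractions: 2*y/((y - 2)*(y + 2)) = 1/(y + 2) + 1/(y - 2).
An antiderivative is F(y) = log(y - 2) + log(y + 2).
Then F(4) - F(3) = (log(12)) - (log(5)) = log(12/5).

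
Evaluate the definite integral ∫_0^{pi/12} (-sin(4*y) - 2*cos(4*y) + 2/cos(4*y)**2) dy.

An antiderivative is F(y) = -sin(4*y)/2 + cos(4*y)/4 + tan(4*y)/2.
Then F(pi/12) - F(0) = (1/8 + sqrt(3)/4) - (1/4) = -1/8 + sqrt(3)/4.

-1/8 + sqrt(3)/4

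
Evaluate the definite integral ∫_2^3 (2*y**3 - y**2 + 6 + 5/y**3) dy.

2341/72

By the power rule, an antiderivative is F(y) = y**4/2 - y**3/3 + 6*y - 5/(2*y**2).
Then F(3) - F(2) = (443/9) - (401/24) = 2341/72.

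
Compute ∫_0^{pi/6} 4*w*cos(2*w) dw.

Integrate by parts once (u = w, dv = 4*cos(2*w) dw).
An antiderivative is F(w) = 2*w*sin(2*w) + cos(2*w).
Then F(pi/6) - F(0) = (1/2 + sqrt(3)*pi/6) - (1) = -1/2 + sqrt(3)*pi/6.

-1/2 + sqrt(3)*pi/6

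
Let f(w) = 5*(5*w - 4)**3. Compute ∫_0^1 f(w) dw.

Let u = 5*w - 4, so du = 5 dw. When w = 0, u = -4; when w = 1, u = 1.
The integral becomes ∫ u**3 du from -4 to 1, with antiderivative u**4/4.
Back in w: F(w) = (5*w - 4)**4/4.
Then F(1) - F(0) = (1/4) - (64) = -255/4.

-255/4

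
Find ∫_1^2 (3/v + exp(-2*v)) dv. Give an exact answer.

An antiderivative is F(v) = 3*log(v) - exp(-2*v)/2.
Then F(2) - F(1) = (-exp(-4)/2 + 3*log(2)) - (-exp(-2)/2) = (-1 + exp(2) + 6*exp(4)*log(2))*exp(-4)/2.

(-1 + exp(2) + 6*exp(4)*log(2))*exp(-4)/2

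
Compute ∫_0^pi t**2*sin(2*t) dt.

Integrate by parts twice (u = t^2, dv = sin(2*t) dt).
An antiderivative is F(t) = -t**2*cos(2*t)/2 + t*sin(2*t)/2 + cos(2*t)/4.
Then F(pi) - F(0) = (1/4 - pi**2/2) - (1/4) = -pi**2/2.

-pi**2/2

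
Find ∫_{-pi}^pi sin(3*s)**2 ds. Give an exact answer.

Use the identity sin^2(3*s) = (1 - cos(6*s))/2.
An antiderivative is F(s) = s/2 - sin(6*s)/12.
Then F(pi) - F(-pi) = (pi/2) - (-pi/2) = pi.

pi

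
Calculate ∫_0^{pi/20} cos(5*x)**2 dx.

1/20 + pi/40

Use the identity cos^2(5*x) = (1 + cos(10*x))/2.
An antiderivative is F(x) = x/2 + sin(10*x)/20.
Then F(pi/20) - F(0) = (1/20 + pi/40) - (0) = 1/20 + pi/40.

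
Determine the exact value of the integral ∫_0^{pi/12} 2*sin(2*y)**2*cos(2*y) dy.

Let u = sin(2*y), so du = 2*cos(2*y) dy. When y = 0, u = 0; when y = pi/12, u = 1/2.
The integral becomes ∫ u**2 du from 0 to 1/2, with antiderivative u**3/3.
Back in y: F(y) = sin(2*y)**3/3.
Then F(pi/12) - F(0) = (1/24) - (0) = 1/24.

1/24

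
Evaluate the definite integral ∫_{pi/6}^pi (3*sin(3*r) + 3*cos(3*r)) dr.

An antiderivative is F(r) = sin(3*r) - cos(3*r).
Then F(pi) - F(pi/6) = (1) - (1) = 0.

0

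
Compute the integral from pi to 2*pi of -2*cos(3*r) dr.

An antiderivative is F(r) = -2*sin(3*r)/3.
Then F(2*pi) - F(pi) = (0) - (0) = 0.

0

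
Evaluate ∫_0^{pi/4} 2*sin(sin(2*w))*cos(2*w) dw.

1 - cos(1)

Let u = sin(2*w), so du = 2*cos(2*w) dw. When w = 0, u = 0; when w = pi/4, u = 1.
The integral becomes ∫ sin(u) du from 0 to 1, with antiderivative -cos(u).
Back in w: F(w) = -cos(sin(2*w)).
Then F(pi/4) - F(0) = (-cos(1)) - (-1) = 1 - cos(1).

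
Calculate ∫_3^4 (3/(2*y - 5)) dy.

An antiderivative is F(y) = 3*log(2*y - 5)/2.
Then F(4) - F(3) = (3*log(3)/2) - (0) = 3*log(3)/2.

3*log(3)/2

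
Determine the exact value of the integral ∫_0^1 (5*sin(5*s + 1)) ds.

-cos(6) + cos(1)

Let u = 5*s + 1, so du = 5 ds. When s = 0, u = 1; when s = 1, u = 6.
The integral becomes ∫ sin(u) du from 1 to 6, with antiderivative -cos(u).
Back in s: F(s) = -cos(5*s + 1).
Then F(1) - F(0) = (-cos(6)) - (-cos(1)) = -cos(6) + cos(1).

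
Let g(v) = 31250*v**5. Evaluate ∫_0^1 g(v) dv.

15625/3

Let u = 5*v, so du = 5 dv. When v = 0, u = 0; when v = 1, u = 5.
The integral becomes 2·∫ u**5 du from 0 to 5, with antiderivative u**6/3.
Back in v: F(v) = 15625*v**6/3.
Then F(1) - F(0) = (15625/3) - (0) = 15625/3.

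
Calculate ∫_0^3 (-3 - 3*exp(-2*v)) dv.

-21/2 + 3*exp(-6)/2

An antiderivative is F(v) = -3*v + 3*exp(-2*v)/2.
Then F(3) - F(0) = (-9 + 3*exp(-6)/2) - (3/2) = -21/2 + 3*exp(-6)/2.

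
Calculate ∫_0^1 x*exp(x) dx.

Integrate by parts once (u = x, dv = exp(x) dx).
An antiderivative is F(x) = (x - 1)*exp(x).
Then F(1) - F(0) = (0) - (-1) = 1.

1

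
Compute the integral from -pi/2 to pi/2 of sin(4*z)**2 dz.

Use the identity sin^2(4*z) = (1 - cos(8*z))/2.
An antiderivative is F(z) = z/2 - sin(8*z)/16.
Then F(pi/2) - F(-pi/2) = (pi/4) - (-pi/4) = pi/2.

pi/2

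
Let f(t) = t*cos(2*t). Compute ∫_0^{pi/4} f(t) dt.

Integrate by parts once (u = t, dv = cos(2*t) dt).
An antiderivative is F(t) = t*sin(2*t)/2 + cos(2*t)/4.
Then F(pi/4) - F(0) = (pi/8) - (1/4) = -1/4 + pi/8.

-1/4 + pi/8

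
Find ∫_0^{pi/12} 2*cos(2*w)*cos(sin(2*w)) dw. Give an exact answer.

sin(1/2)

Let u = sin(2*w), so du = 2*cos(2*w) dw. When w = 0, u = 0; when w = pi/12, u = 1/2.
The integral becomes ∫ cos(u) du from 0 to 1/2, with antiderivative sin(u).
Back in w: F(w) = sin(sin(2*w)).
Then F(pi/12) - F(0) = (sin(1/2)) - (0) = sin(1/2).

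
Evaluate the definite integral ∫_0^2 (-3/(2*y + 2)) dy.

-3*log(3)/2

An antiderivative is F(y) = -3*log(2*y + 2)/2.
Then F(2) - F(0) = (-3*log(6)/2) - (-3*log(2)/2) = -3*log(3)/2.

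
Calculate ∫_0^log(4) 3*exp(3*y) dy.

Let u = exp(y), so du = exp(y) dy. When y = 0, u = 1; when y = log(4), u = 4.
The integral becomes 3·∫ u**2 du from 1 to 4, with antiderivative u**3.
Back in y: F(y) = exp(3*y).
Then F(log(4)) - F(0) = (64) - (1) = 63.

63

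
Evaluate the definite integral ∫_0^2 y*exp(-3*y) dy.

(-7 + exp(6))*exp(-6)/9

Integrate by parts once (u = y, dv = exp(-3*y) dy).
An antiderivative is F(y) = (-3*y - 1)*exp(-3*y)/9.
Then F(2) - F(0) = (-7*exp(-6)/9) - (-1/9) = (-7 + exp(6))*exp(-6)/9.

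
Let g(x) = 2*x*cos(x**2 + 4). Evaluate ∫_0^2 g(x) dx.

Let u = x**2 + 4, so du = 2*x dx. When x = 0, u = 4; when x = 2, u = 8.
The integral becomes ∫ cos(u) du from 4 to 8, with antiderivative sin(u).
Back in x: F(x) = sin(x**2 + 4).
Then F(2) - F(0) = (sin(8)) - (sin(4)) = -sin(4) + sin(8).

-sin(4) + sin(8)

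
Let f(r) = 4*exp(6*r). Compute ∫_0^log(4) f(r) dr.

2730

Let u = exp(r), so du = exp(r) dr. When r = 0, u = 1; when r = log(4), u = 4.
The integral becomes 4·∫ u**5 du from 1 to 4, with antiderivative 2*u**6/3.
Back in r: F(r) = 2*exp(6*r)/3.
Then F(log(4)) - F(0) = (8192/3) - (2/3) = 2730.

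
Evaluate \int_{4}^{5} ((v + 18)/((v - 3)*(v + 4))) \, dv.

-4*log(3) + 9*log(2)

Factor the denominator: v**2 + v - 12 = (v + 4)(v - 3).
Partial fractions: (v + 18)/((v - 3)*(v + 4)) = -2/(v + 4) + 3/(v - 3).
An antiderivative is F(v) = 3*log(v - 3) - 2*log(v + 4).
Then F(5) - F(4) = (log(8/81)) - (-log(64)) = -4*log(3) + 9*log(2).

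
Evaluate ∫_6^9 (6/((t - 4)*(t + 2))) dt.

Factor the denominator: t**2 - 2*t - 8 = (t + 2)(t - 4).
Partial fractions: 6/((t - 4)*(t + 2)) = -1/(t + 2) + 1/(t - 4).
An antiderivative is F(t) = log(t - 4) - log(t + 2).
Then F(9) - F(6) = (log(5/11)) - (-log(4)) = log(20/11).

log(20/11)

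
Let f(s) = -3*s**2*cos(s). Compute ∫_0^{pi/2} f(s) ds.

6 - 3*pi**2/4

Integrate by parts twice (u = s^2, dv = -3*cos(s) ds).
An antiderivative is F(s) = -3*s**2*sin(s) - 6*s*cos(s) + 6*sin(s).
Then F(pi/2) - F(0) = (6 - 3*pi**2/4) - (0) = 6 - 3*pi**2/4.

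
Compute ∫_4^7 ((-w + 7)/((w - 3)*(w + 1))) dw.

Factor the denominator: w**2 - 2*w - 3 = (w + 1)(w - 3).
Partial fractions: (-w + 7)/((w - 3)*(w + 1)) = -2/(w + 1) + 1/(w - 3).
An antiderivative is F(w) = log(w - 3) - 2*log(w + 1).
Then F(7) - F(4) = (-log(16)) - (-log(25)) = log(25/16).

log(25/16)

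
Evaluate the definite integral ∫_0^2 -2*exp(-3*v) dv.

-2/3 + 2*exp(-6)/3

An antiderivative is F(v) = 2*exp(-3*v)/3.
Then F(2) - F(0) = (2*exp(-6)/3) - (2/3) = -2/3 + 2*exp(-6)/3.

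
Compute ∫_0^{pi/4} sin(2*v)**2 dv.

pi/8

Use the identity sin^2(2*v) = (1 - cos(4*v))/2.
An antiderivative is F(v) = v/2 - sin(4*v)/8.
Then F(pi/4) - F(0) = (pi/8) - (0) = pi/8.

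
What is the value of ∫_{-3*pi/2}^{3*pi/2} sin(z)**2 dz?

Use the identity sin^2(z) = (1 - cos(2*z))/2.
An antiderivative is F(z) = z/2 - sin(2*z)/4.
Then F(3*pi/2) - F(-3*pi/2) = (3*pi/4) - (-3*pi/4) = 3*pi/2.

3*pi/2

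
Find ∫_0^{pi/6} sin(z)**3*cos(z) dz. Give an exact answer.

Let u = sin(z), so du = cos(z) dz. When z = 0, u = 0; when z = pi/6, u = 1/2.
The integral becomes ∫ u**3 du from 0 to 1/2, with antiderivative u**4/4.
Back in z: F(z) = sin(z)**4/4.
Then F(pi/6) - F(0) = (1/64) - (0) = 1/64.

1/64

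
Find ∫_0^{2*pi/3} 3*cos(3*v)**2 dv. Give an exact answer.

pi

Use the identity cos^2(3*v) = (1 + cos(6*v))/2.
An antiderivative is F(v) = 3*v/2 + sin(6*v)/4.
Then F(2*pi/3) - F(0) = (pi) - (0) = pi.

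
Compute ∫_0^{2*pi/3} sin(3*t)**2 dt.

Use the identity sin^2(3*t) = (1 - cos(6*t))/2.
An antiderivative is F(t) = t/2 - sin(6*t)/12.
Then F(2*pi/3) - F(0) = (pi/3) - (0) = pi/3.

pi/3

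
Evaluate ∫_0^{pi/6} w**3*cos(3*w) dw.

-pi/27 + pi**3/648 + 2/27

Integrate by parts 3 times (u = w^3, dv = cos(3*w) dw).
An antiderivative is F(w) = w**3*sin(3*w)/3 + w**2*cos(3*w)/3 - 2*w*sin(3*w)/9 - 2*cos(3*w)/27.
Then F(pi/6) - F(0) = (pi*(-24 + pi**2)/648) - (-2/27) = -pi/27 + pi**3/648 + 2/27.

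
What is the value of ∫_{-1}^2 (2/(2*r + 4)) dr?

An antiderivative is F(r) = log(2*r + 4).
Then F(2) - F(-1) = (log(8)) - (log(2)) = log(4).

log(4)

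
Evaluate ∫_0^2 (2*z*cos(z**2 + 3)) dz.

Let u = z**2 + 3, so du = 2*z dz. When z = 0, u = 3; when z = 2, u = 7.
The integral becomes ∫ cos(u) du from 3 to 7, with antiderivative sin(u).
Back in z: F(z) = sin(z**2 + 3).
Then F(2) - F(0) = (sin(7)) - (sin(3)) = -sin(3) + sin(7).

-sin(3) + sin(7)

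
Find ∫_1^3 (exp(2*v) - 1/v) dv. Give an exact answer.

-exp(2)/2 - log(3) + exp(6)/2

An antiderivative is F(v) = exp(2*v)/2 - log(v).
Then F(3) - F(1) = (-log(3) + exp(6)/2) - (exp(2)/2) = -exp(2)/2 - log(3) + exp(6)/2.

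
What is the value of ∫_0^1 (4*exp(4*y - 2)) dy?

2*sinh(2)

Let u = 4*y - 2, so du = 4 dy. When y = 0, u = -2; when y = 1, u = 2.
The integral becomes ∫ exp(u) du from -2 to 2, with antiderivative exp(u).
Back in y: F(y) = exp(4*y - 2).
Then F(1) - F(0) = (exp(2)) - (exp(-2)) = 2*sinh(2).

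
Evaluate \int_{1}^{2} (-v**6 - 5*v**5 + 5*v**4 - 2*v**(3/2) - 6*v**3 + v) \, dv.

By the power rule, an antiderivative is F(v) = -v**7/7 - 5*v**6/6 - 4*v**(5/2)/5 + v**5 - 3*v**4/2 + v**2/2.
Then F(2) - F(1) = (-1294/21 - 16*sqrt(2)/5) - (-373/210) = -4189/70 - 16*sqrt(2)/5.

-4189/70 - 16*sqrt(2)/5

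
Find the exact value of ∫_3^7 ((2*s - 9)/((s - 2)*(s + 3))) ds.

Factor the denominator: s**2 + s - 6 = (s + 3)(s - 2).
Partial fractions: (2*s - 9)/((s - 2)*(s + 3)) = 3/(s + 3) - 1/(s - 2).
An antiderivative is F(s) = -log(s - 2) + 3*log(s + 3).
Then F(7) - F(3) = (3*log(2) + 2*log(5)) - (3*log(2) + 3*log(3)) = log(25/27).

log(25/27)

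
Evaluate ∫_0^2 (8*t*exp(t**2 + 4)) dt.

Let u = t**2 + 4, so du = 2*t dt. When t = 0, u = 4; when t = 2, u = 8.
The integral becomes 4·∫ exp(u) du from 4 to 8, with antiderivative 4*exp(u).
Back in t: F(t) = 4*exp(t**2 + 4).
Then F(2) - F(0) = (4*exp(8)) - (4*exp(4)) = -4*(1 - exp(4))*exp(4).

-4*(1 - exp(4))*exp(4)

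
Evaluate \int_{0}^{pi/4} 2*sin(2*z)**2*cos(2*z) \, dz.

1/3

Let u = sin(2*z), so du = 2*cos(2*z) dz. When z = 0, u = 0; when z = pi/4, u = 1.
The integral becomes ∫ u**2 du from 0 to 1, with antiderivative u**3/3.
Back in z: F(z) = sin(2*z)**3/3.
Then F(pi/4) - F(0) = (1/3) - (0) = 1/3.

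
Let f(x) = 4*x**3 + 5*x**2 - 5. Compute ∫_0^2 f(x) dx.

58/3

By the power rule, an antiderivative is F(x) = x**4 + 5*x**3/3 - 5*x.
Then F(2) - F(0) = (58/3) - (0) = 58/3.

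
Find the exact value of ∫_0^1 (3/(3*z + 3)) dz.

Let u = 3*z + 3, so du = 3 dz. When z = 0, u = 3; when z = 1, u = 6.
The integral becomes ∫ 1/u du from 3 to 6, with antiderivative log(u).
Back in z: F(z) = log(3*z + 3).
Then F(1) - F(0) = (log(6)) - (log(3)) = log(2).

log(2)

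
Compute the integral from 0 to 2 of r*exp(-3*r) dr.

(-7 + exp(6))*exp(-6)/9

Integrate by parts once (u = r, dv = exp(-3*r) dr).
An antiderivative is F(r) = (-3*r - 1)*exp(-3*r)/9.
Then F(2) - F(0) = (-7*exp(-6)/9) - (-1/9) = (-7 + exp(6))*exp(-6)/9.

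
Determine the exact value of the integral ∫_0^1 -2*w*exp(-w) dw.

Integrate by parts once (u = w, dv = -2*exp(-w) dw).
An antiderivative is F(w) = (2*w + 2)*exp(-w).
Then F(1) - F(0) = (4*exp(-1)) - (2) = -2 + 4*exp(-1).

-2 + 4*exp(-1)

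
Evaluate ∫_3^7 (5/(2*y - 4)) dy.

An antiderivative is F(y) = 5*log(2*y - 4)/2.
Then F(7) - F(3) = (5*log(10)/2) - (5*log(2)/2) = 5*log(5)/2.

5*log(5)/2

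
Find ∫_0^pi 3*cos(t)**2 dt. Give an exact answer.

3*pi/2

Use the identity cos^2(t) = (1 + cos(2*t))/2.
An antiderivative is F(t) = 3*t/2 + 3*sin(2*t)/4.
Then F(pi) - F(0) = (3*pi/2) - (0) = 3*pi/2.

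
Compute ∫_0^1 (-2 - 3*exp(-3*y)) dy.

-3 + exp(-3)

An antiderivative is F(y) = -2*y + exp(-3*y).
Then F(1) - F(0) = (-2 + exp(-3)) - (1) = -3 + exp(-3).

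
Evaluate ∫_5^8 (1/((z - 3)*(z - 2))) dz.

Factor the denominator: z**2 - 5*z + 6 = (z - 2)(z - 3).
Partial fractions: 1/((z - 3)*(z - 2)) = -1/(z - 2) + 1/(z - 3).
An antiderivative is F(z) = log(z - 3) - log(z - 2).
Then F(8) - F(5) = (log(5/6)) - (log(2/3)) = log(5/4).

log(5/4)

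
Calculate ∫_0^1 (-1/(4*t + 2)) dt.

-log(6)/4 + log(2)/4

An antiderivative is F(t) = -log(4*t + 2)/4.
Then F(1) - F(0) = (-log(6)/4) - (-log(2)/4) = -log(6)/4 + log(2)/4.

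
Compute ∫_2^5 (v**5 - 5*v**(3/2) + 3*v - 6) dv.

-50*sqrt(5) + 8*sqrt(2) + 2607

By the power rule, an antiderivative is F(v) = v**6/6 - 2*v**(5/2) + 3*v**2/2 - 6*v.
Then F(5) - F(2) = (7835/3 - 50*sqrt(5)) - (14/3 - 8*sqrt(2)) = -50*sqrt(5) + 8*sqrt(2) + 2607.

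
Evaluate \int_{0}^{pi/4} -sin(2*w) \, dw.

-1/2

An antiderivative is F(w) = cos(2*w)/2.
Then F(pi/4) - F(0) = (0) - (1/2) = -1/2.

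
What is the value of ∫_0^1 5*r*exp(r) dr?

Integrate by parts once (u = r, dv = 5*exp(r) dr).
An antiderivative is F(r) = (5*r - 5)*exp(r).
Then F(1) - F(0) = (0) - (-5) = 5.

5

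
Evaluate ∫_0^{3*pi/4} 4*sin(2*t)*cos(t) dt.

Use the identity sin(2*t)cos(t) = [sin(3*t) + sin(t)]/2.
An antiderivative is F(t) = -2*cos(t) - 2*cos(3*t)/3.
Then F(3*pi/4) - F(0) = (2*sqrt(2)/3) - (-8/3) = 2*sqrt(2)/3 + 8/3.

2*sqrt(2)/3 + 8/3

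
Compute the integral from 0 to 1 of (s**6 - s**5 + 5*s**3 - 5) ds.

-317/84

By the power rule, an antiderivative is F(s) = s**7/7 - s**6/6 + 5*s**4/4 - 5*s.
Then F(1) - F(0) = (-317/84) - (0) = -317/84.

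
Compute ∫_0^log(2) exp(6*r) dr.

Let u = exp(r), so du = exp(r) dr. When r = 0, u = 1; when r = log(2), u = 2.
The integral becomes ∫ u**5 du from 1 to 2, with antiderivative u**6/6.
Back in r: F(r) = exp(6*r)/6.
Then F(log(2)) - F(0) = (32/3) - (1/6) = 21/2.

21/2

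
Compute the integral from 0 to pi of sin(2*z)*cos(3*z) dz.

Use the identity sin(2*z)cos(3*z) = [sin(5*z) + sin(-z)]/2.
An antiderivative is F(z) = cos(z)/2 - cos(5*z)/10.
Then F(pi) - F(0) = (-2/5) - (2/5) = -4/5.

-4/5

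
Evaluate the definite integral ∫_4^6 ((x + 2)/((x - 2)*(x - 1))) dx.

Factor the denominator: x**2 - 3*x + 2 = (x - 1)(x - 2).
Partial fractions: (x + 2)/((x - 2)*(x - 1)) = -3/(x - 1) + 4/(x - 2).
An antiderivative is F(x) = 4*log(x - 2) - 3*log(x - 1).
Then F(6) - F(4) = (-3*log(5) + 8*log(2)) - (log(16/27)) = -3*log(5) + 4*log(2) + 3*log(3).

-3*log(5) + 4*log(2) + 3*log(3)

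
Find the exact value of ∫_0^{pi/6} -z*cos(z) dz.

-sqrt(3)/2 - pi/12 + 1

Integrate by parts once (u = z, dv = -cos(z) dz).
An antiderivative is F(z) = -z*sin(z) - cos(z).
Then F(pi/6) - F(0) = (-sqrt(3)/2 - pi/12) - (-1) = -sqrt(3)/2 - pi/12 + 1.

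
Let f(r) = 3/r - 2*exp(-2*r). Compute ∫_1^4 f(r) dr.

An antiderivative is F(r) = 3*log(r) + exp(-2*r).
Then F(4) - F(1) = (exp(-8) + 6*log(2)) - (exp(-2)) = -exp(-2) + exp(-8) + 6*log(2).

-exp(-2) + exp(-8) + 6*log(2)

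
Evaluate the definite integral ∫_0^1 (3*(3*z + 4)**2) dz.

Let u = 3*z + 4, so du = 3 dz. When z = 0, u = 4; when z = 1, u = 7.
The integral becomes ∫ u**2 du from 4 to 7, with antiderivative u**3/3.
Back in z: F(z) = (3*z + 4)**3/3.
Then F(1) - F(0) = (343/3) - (64/3) = 93.

93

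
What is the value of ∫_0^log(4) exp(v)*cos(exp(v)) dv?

-sin(1) + sin(4)

Let u = exp(v), so du = exp(v) dv. When v = 0, u = 1; when v = log(4), u = 4.
The integral becomes ∫ cos(u) du from 1 to 4, with antiderivative sin(u).
Back in v: F(v) = sin(exp(v)).
Then F(log(4)) - F(0) = (sin(4)) - (sin(1)) = -sin(1) + sin(4).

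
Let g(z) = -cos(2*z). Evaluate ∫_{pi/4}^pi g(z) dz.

1/2

An antiderivative is F(z) = -sin(2*z)/2.
Then F(pi) - F(pi/4) = (0) - (-1/2) = 1/2.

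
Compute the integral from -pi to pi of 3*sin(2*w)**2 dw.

Use the identity sin^2(2*w) = (1 - cos(4*w))/2.
An antiderivative is F(w) = 3*w/2 - 3*sin(4*w)/8.
Then F(pi) - F(-pi) = (3*pi/2) - (-3*pi/2) = 3*pi.

3*pi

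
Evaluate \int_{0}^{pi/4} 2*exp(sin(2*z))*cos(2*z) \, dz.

-1 + E

Let u = sin(2*z), so du = 2*cos(2*z) dz. When z = 0, u = 0; when z = pi/4, u = 1.
The integral becomes ∫ exp(u) du from 0 to 1, with antiderivative exp(u).
Back in z: F(z) = exp(sin(2*z)).
Then F(pi/4) - F(0) = (E) - (1) = -1 + E.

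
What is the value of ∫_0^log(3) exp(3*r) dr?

Let u = exp(r), so du = exp(r) dr. When r = 0, u = 1; when r = log(3), u = 3.
The integral becomes ∫ u**2 du from 1 to 3, with antiderivative u**3/3.
Back in r: F(r) = exp(3*r)/3.
Then F(log(3)) - F(0) = (9) - (1/3) = 26/3.

26/3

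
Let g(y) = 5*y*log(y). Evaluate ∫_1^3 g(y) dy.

-10 + 45*log(3)/2

Integrate by parts once (u = ln y, dv = 5*y dy).
An antiderivative is F(y) = 5*y**2*(2*log(y) - 1)/4.
Then F(3) - F(1) = (-45/4 + 45*log(3)/2) - (-5/4) = -10 + 45*log(3)/2.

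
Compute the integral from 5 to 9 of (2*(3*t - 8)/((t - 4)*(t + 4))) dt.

-10*log(3) + log(5) + 5*log(13)

Factor the denominator: t**2 - 16 = (t + 4)(t - 4).
Partial fractions: 2*(3*t - 8)/((t - 4)*(t + 4)) = 5/(t + 4) + 1/(t - 4).
An antiderivative is F(t) = log(t - 4) + 5*log(t + 4).
Then F(9) - F(5) = (log(5) + 5*log(13)) - (10*log(3)) = -10*log(3) + log(5) + 5*log(13).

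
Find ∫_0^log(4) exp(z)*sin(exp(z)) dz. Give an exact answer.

Let u = exp(z), so du = exp(z) dz. When z = 0, u = 1; when z = log(4), u = 4.
The integral becomes ∫ sin(u) du from 1 to 4, with antiderivative -cos(u).
Back in z: F(z) = -cos(exp(z)).
Then F(log(4)) - F(0) = (-cos(4)) - (-cos(1)) = cos(1) - cos(4).

cos(1) - cos(4)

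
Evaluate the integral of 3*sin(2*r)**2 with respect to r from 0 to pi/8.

-3/8 + 3*pi/16

Use the identity sin^2(2*r) = (1 - cos(4*r))/2.
An antiderivative is F(r) = 3*r/2 - 3*sin(4*r)/8.
Then F(pi/8) - F(0) = (-3/8 + 3*pi/16) - (0) = -3/8 + 3*pi/16.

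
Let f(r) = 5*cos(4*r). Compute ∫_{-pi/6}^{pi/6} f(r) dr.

An antiderivative is F(r) = 5*sin(4*r)/4.
Then F(pi/6) - F(-pi/6) = (5*sqrt(3)/8) - (-5*sqrt(3)/8) = 5*sqrt(3)/4.

5*sqrt(3)/4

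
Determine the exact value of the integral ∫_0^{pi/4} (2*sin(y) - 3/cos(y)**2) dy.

An antiderivative is F(y) = -2*cos(y) - 3*tan(y).
Then F(pi/4) - F(0) = (-3 - sqrt(2)) - (-2) = -sqrt(2) - 1.

-sqrt(2) - 1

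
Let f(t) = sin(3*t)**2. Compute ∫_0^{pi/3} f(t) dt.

pi/6

Use the identity sin^2(3*t) = (1 - cos(6*t))/2.
An antiderivative is F(t) = t/2 - sin(6*t)/12.
Then F(pi/3) - F(0) = (pi/6) - (0) = pi/6.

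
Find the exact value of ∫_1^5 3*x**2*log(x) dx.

Integrate by parts once (u = ln x, dv = 3*x**2 dx).
An antiderivative is F(x) = x**3*(3*log(x) - 1)/3.
Then F(5) - F(1) = (-125/3 + 125*log(5)) - (-1/3) = -124/3 + 125*log(5).

-124/3 + 125*log(5)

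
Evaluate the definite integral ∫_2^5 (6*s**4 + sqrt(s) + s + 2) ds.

By the power rule, an antiderivative is F(s) = 6*s**5/5 + 2*s**(3/2)/3 + s**2/2 + 2*s.
Then F(5) - F(2) = (10*sqrt(5)/3 + 7545/2) - (4*sqrt(2)/3 + 222/5) = -4*sqrt(2)/3 + 10*sqrt(5)/3 + 37281/10.

-4*sqrt(2)/3 + 10*sqrt(5)/3 + 37281/10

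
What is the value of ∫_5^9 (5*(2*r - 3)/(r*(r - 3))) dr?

Factor the denominator: r**2 - 3*r = r(r - 3).
Partial fractions: 5*(2*r - 3)/(r*(r - 3)) = 5/r + 5/(r - 3).
An antiderivative is F(r) = 5*log(r) + 5*log(r - 3).
Then F(9) - F(5) = (5*log(2) + 15*log(3)) - (5*log(2) + 5*log(5)) = -5*log(5) + 15*log(3).

-5*log(5) + 15*log(3)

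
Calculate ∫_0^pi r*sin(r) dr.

Integrate by parts once (u = r, dv = sin(r) dr).
An antiderivative is F(r) = -r*cos(r) + sin(r).
Then F(pi) - F(0) = (pi) - (0) = pi.

pi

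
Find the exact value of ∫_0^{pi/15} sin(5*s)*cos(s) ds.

Use the identity sin(5*s)cos(s) = [sin(6*s) + sin(4*s)]/2.
An antiderivative is F(s) = -cos(4*s)/8 - cos(6*s)/12.
Then F(pi/15) - F(0) = (-sqrt(6*sqrt(5) + 30)/64 - sqrt(5)/192 + 1/192) - (-5/24) = -sqrt(6*sqrt(5) + 30)/64 - sqrt(5)/192 + 41/192.

-sqrt(6*sqrt(5) + 30)/64 - sqrt(5)/192 + 41/192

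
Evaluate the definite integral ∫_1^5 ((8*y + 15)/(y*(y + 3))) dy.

3*log(2) + 5*log(5)

Factor the denominator: y**2 + 3*y = (y + 3)y.
Partial fractions: (8*y + 15)/(y*(y + 3)) = 3/(y + 3) + 5/y.
An antiderivative is F(y) = 5*log(y) + 3*log(y + 3).
Then F(5) - F(1) = (9*log(2) + 5*log(5)) - (log(64)) = 3*log(2) + 5*log(5).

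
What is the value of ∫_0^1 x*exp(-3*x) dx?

(-4 + exp(3))*exp(-3)/9

Integrate by parts once (u = x, dv = exp(-3*x) dx).
An antiderivative is F(x) = (-3*x - 1)*exp(-3*x)/9.
Then F(1) - F(0) = (-4*exp(-3)/9) - (-1/9) = (-4 + exp(3))*exp(-3)/9.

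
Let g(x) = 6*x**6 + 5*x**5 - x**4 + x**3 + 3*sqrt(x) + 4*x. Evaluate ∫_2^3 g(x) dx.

By the power rule, an antiderivative is F(x) = 6*x**7/7 + 5*x**6/6 - x**5/5 + x**4/4 + 2*x**(3/2) + 2*x**2.
Then F(3) - F(2) = (6*sqrt(3) + 346041/140) - (4*sqrt(2) + 17708/105) = -4*sqrt(2) + 6*sqrt(3) + 967291/420.

-4*sqrt(2) + 6*sqrt(3) + 967291/420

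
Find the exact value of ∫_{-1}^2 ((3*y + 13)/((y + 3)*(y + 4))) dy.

-5*log(2) + 4*log(5)

Factor the denominator: y**2 + 7*y + 12 = (y + 4)(y + 3).
Partial fractions: (3*y + 13)/((y + 3)*(y + 4)) = -1/(y + 4) + 4/(y + 3).
An antiderivative is F(y) = 4*log(y + 3) - log(y + 4).
Then F(2) - F(-1) = (-log(3) - log(2) + 4*log(5)) - (log(16/3)) = -5*log(2) + 4*log(5).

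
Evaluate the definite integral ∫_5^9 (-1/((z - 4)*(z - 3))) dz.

Factor the denominator: z**2 - 7*z + 12 = (z - 3)(z - 4).
Partial fractions: -1/((z - 4)*(z - 3)) = 1/(z - 3) - 1/(z - 4).
An antiderivative is F(z) = -log(z - 4) + log(z - 3).
Then F(9) - F(5) = (log(6/5)) - (log(2)) = log(3/5).

log(3/5)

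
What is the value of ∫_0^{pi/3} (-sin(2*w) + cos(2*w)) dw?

-3/4 + sqrt(3)/4

An antiderivative is F(w) = sin(2*w)/2 + cos(2*w)/2.
Then F(pi/3) - F(0) = (-1/4 + sqrt(3)/4) - (1/2) = -3/4 + sqrt(3)/4.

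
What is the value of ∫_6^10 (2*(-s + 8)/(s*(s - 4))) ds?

-4*log(5) + 6*log(3)

Factor the denominator: s**2 - 4*s = s(s - 4).
Partial fractions: 2*(-s + 8)/(s*(s - 4)) = -4/s + 2/(s - 4).
An antiderivative is F(s) = -4*log(s) + 2*log(s - 4).
Then F(10) - F(6) = (-4*log(5) - 2*log(2) + 2*log(3)) - (-4*log(3) - 2*log(2)) = -4*log(5) + 6*log(3).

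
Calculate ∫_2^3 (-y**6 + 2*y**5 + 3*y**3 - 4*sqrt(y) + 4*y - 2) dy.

-1321/84 - 8*sqrt(3) + 16*sqrt(2)/3

By the power rule, an antiderivative is F(y) = -y**7/7 + y**6/3 + 3*y**4/4 - 8*y**(3/2)/3 + 2*y**2 - 2*y.
Then F(3) - F(2) = (93/28 - 8*sqrt(3)) - (400/21 - 16*sqrt(2)/3) = -1321/84 - 8*sqrt(3) + 16*sqrt(2)/3.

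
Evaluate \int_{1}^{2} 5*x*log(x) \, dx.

-15/4 + 10*log(2)

Integrate by parts once (u = ln x, dv = 5*x dx).
An antiderivative is F(x) = 5*x**2*(2*log(x) - 1)/4.
Then F(2) - F(1) = (-5 + 10*log(2)) - (-5/4) = -15/4 + 10*log(2).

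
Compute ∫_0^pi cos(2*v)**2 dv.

Use the identity cos^2(2*v) = (1 + cos(4*v))/2.
An antiderivative is F(v) = v/2 + sin(4*v)/8.
Then F(pi) - F(0) = (pi/2) - (0) = pi/2.

pi/2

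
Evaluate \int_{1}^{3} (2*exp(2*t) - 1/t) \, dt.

-exp(2) - log(3) + exp(6)

An antiderivative is F(t) = exp(2*t) - log(t).
Then F(3) - F(1) = (-log(3) + exp(6)) - (exp(2)) = -exp(2) - log(3) + exp(6).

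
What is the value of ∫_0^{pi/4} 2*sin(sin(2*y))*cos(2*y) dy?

Let u = sin(2*y), so du = 2*cos(2*y) dy. When y = 0, u = 0; when y = pi/4, u = 1.
The integral becomes ∫ sin(u) du from 0 to 1, with antiderivative -cos(u).
Back in y: F(y) = -cos(sin(2*y)).
Then F(pi/4) - F(0) = (-cos(1)) - (-1) = 1 - cos(1).

1 - cos(1)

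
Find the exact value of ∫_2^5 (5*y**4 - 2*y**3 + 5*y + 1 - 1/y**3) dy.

568779/200

By the power rule, an antiderivative is F(y) = y**5 - y**4/2 + 5*y**2/2 + y + 1/(2*y**2).
Then F(5) - F(2) = (144001/50) - (289/8) = 568779/200.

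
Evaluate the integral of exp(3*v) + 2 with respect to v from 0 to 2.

An antiderivative is F(v) = exp(3*v)/3 + 2*v.
Then F(2) - F(0) = (4 + exp(6)/3) - (1/3) = 11/3 + exp(6)/3.

11/3 + exp(6)/3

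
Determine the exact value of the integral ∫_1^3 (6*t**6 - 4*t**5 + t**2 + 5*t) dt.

29758/21

By the power rule, an antiderivative is F(t) = 6*t**7/7 - 2*t**6/3 + t**3/3 + 5*t**2/2.
Then F(3) - F(1) = (19881/14) - (127/42) = 29758/21.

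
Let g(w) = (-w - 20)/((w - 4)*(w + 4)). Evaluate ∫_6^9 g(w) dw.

-5*log(5) + log(2) + 2*log(13)

Factor the denominator: w**2 - 16 = (w + 4)(w - 4).
Partial fractions: (-w - 20)/((w - 4)*(w + 4)) = 2/(w + 4) - 3/(w - 4).
An antiderivative is F(w) = -3*log(w - 4) + 2*log(w + 4).
Then F(9) - F(6) = (-3*log(5) + 2*log(13)) - (log(25/2)) = -5*log(5) + log(2) + 2*log(13).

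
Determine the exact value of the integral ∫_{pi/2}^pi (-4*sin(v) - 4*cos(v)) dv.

0

An antiderivative is F(v) = -4*sin(v) + 4*cos(v).
Then F(pi) - F(pi/2) = (-4) - (-4) = 0.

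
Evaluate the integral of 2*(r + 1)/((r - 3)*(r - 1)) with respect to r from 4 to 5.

Factor the denominator: r**2 - 4*r + 3 = (r - 1)(r - 3).
Partial fractions: 2*(r + 1)/((r - 3)*(r - 1)) = -2/(r - 1) + 4/(r - 3).
An antiderivative is F(r) = 4*log(r - 3) - 2*log(r - 1).
Then F(5) - F(4) = (0) - (-log(9)) = log(9).

log(9)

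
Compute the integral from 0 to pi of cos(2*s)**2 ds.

pi/2

Use the identity cos^2(2*s) = (1 + cos(4*s))/2.
An antiderivative is F(s) = s/2 + sin(4*s)/8.
Then F(pi) - F(0) = (pi/2) - (0) = pi/2.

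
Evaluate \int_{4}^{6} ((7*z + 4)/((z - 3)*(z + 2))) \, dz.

Factor the denominator: z**2 - z - 6 = (z + 2)(z - 3).
Partial fractions: (7*z + 4)/((z - 3)*(z + 2)) = 2/(z + 2) + 5/(z - 3).
An antiderivative is F(z) = 5*log(z - 3) + 2*log(z + 2).
Then F(6) - F(4) = (6*log(2) + 5*log(3)) - (log(36)) = 4*log(2) + 3*log(3).

4*log(2) + 3*log(3)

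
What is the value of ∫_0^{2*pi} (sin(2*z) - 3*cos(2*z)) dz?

0

An antiderivative is F(z) = -3*sin(2*z)/2 - cos(2*z)/2.
Then F(2*pi) - F(0) = (-1/2) - (-1/2) = 0.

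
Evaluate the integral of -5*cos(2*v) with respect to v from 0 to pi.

An antiderivative is F(v) = -5*sin(2*v)/2.
Then F(pi) - F(0) = (0) - (0) = 0.

0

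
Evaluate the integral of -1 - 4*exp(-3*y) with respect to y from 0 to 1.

-7/3 + 4*exp(-3)/3

An antiderivative is F(y) = -y + 4*exp(-3*y)/3.
Then F(1) - F(0) = (-1 + 4*exp(-3)/3) - (4/3) = -7/3 + 4*exp(-3)/3.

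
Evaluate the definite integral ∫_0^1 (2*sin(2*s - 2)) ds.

Let u = 2*s - 2, so du = 2 ds. When s = 0, u = -2; when s = 1, u = 0.
The integral becomes ∫ sin(u) du from -2 to 0, with antiderivative -cos(u).
Back in s: F(s) = -cos(2*s - 2).
Then F(1) - F(0) = (-1) - (-cos(2)) = -1 + cos(2).

-1 + cos(2)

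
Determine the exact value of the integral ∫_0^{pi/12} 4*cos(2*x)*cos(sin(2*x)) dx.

2*sin(1/2)

Let u = sin(2*x), so du = 2*cos(2*x) dx. When x = 0, u = 0; when x = pi/12, u = 1/2.
The integral becomes 2·∫ cos(u) du from 0 to 1/2, with antiderivative 2*sin(u).
Back in x: F(x) = 2*sin(sin(2*x)).
Then F(pi/12) - F(0) = (2*sin(1/2)) - (0) = 2*sin(1/2).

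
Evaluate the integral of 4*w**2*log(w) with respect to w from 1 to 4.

-28 + 512*log(2)/3

Integrate by parts once (u = ln w, dv = 4*w**2 dw).
An antiderivative is F(w) = 4*w**3*(3*log(w) - 1)/9.
Then F(4) - F(1) = (-256/9 + 512*log(2)/3) - (-4/9) = -28 + 512*log(2)/3.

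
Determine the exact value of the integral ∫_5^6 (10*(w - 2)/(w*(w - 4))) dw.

Factor the denominator: w**2 - 4*w = w(w - 4).
Partial fractions: 10*(w - 2)/(w*(w - 4)) = 5/w + 5/(w - 4).
An antiderivative is F(w) = 5*log(w) + 5*log(w - 4).
Then F(6) - F(5) = (5*log(3) + 10*log(2)) - (5*log(5)) = -5*log(5) + 5*log(3) + 10*log(2).

-5*log(5) + 5*log(3) + 10*log(2)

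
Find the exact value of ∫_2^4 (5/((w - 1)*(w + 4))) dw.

Factor the denominator: w**2 + 3*w - 4 = (w + 4)(w - 1).
Partial fractions: 5/((w - 1)*(w + 4)) = -1/(w + 4) + 1/(w - 1).
An antiderivative is F(w) = log(w - 1) - log(w + 4).
Then F(4) - F(2) = (log(3/8)) - (-log(6)) = log(9/4).

log(9/4)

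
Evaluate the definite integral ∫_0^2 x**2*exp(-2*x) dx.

Integrate by parts twice (u = x^2, dv = exp(-2*x) dx).
An antiderivative is F(x) = (-2*x**2 - 2*x - 1)*exp(-2*x)/4.
Then F(2) - F(0) = (-13*exp(-4)/4) - (-1/4) = (-13 + exp(4))*exp(-4)/4.

(-13 + exp(4))*exp(-4)/4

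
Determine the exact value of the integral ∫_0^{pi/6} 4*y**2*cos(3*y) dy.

Integrate by parts twice (u = y^2, dv = 4*cos(3*y) dy).
An antiderivative is F(y) = 4*y**2*sin(3*y)/3 + 8*y*cos(3*y)/9 - 8*sin(3*y)/27.
Then F(pi/6) - F(0) = (-8/27 + pi**2/27) - (0) = -8/27 + pi**2/27.

-8/27 + pi**2/27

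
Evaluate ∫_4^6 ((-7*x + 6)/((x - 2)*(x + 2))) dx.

Factor the denominator: x**2 - 4 = (x + 2)(x - 2).
Partial fractions: (-7*x + 6)/((x - 2)*(x + 2)) = -5/(x + 2) - 2/(x - 2).
An antiderivative is F(x) = -2*log(x - 2) - 5*log(x + 2).
Then F(6) - F(4) = (-19*log(2)) - (-5*log(3) - 7*log(2)) = -12*log(2) + 5*log(3).

-12*log(2) + 5*log(3)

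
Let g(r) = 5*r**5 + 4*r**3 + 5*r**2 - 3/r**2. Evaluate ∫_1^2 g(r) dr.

233/3

By the power rule, an antiderivative is F(r) = 5*r**6/6 + r**4 + 5*r**3/3 + 3/r.
Then F(2) - F(1) = (505/6) - (13/2) = 233/3.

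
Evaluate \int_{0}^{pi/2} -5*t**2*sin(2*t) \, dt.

Integrate by parts twice (u = t^2, dv = -5*sin(2*t) dt).
An antiderivative is F(t) = 5*t**2*cos(2*t)/2 - 5*t*sin(2*t)/2 - 5*cos(2*t)/4.
Then F(pi/2) - F(0) = (5/4 - 5*pi**2/8) - (-5/4) = 5/2 - 5*pi**2/8.

5/2 - 5*pi**2/8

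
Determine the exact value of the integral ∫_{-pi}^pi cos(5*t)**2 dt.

Use the identity cos^2(5*t) = (1 + cos(10*t))/2.
An antiderivative is F(t) = t/2 + sin(10*t)/20.
Then F(pi) - F(-pi) = (pi/2) - (-pi/2) = pi.

pi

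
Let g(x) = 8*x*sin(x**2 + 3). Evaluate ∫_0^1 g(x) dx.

4*cos(3) - 4*cos(4)

Let u = x**2 + 3, so du = 2*x dx. When x = 0, u = 3; when x = 1, u = 4.
The integral becomes 4·∫ sin(u) du from 3 to 4, with antiderivative -4*cos(u).
Back in x: F(x) = -4*cos(x**2 + 3).
Then F(1) - F(0) = (-4*cos(4)) - (-4*cos(3)) = 4*cos(3) - 4*cos(4).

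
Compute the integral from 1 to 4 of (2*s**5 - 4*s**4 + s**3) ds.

By the power rule, an antiderivative is F(s) = s**6/3 - 4*s**5/5 + s**4/4.
Then F(4) - F(1) = (9152/15) - (-13/60) = 12207/20.

12207/20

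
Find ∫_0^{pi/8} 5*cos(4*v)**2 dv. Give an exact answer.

5*pi/16

Use the identity cos^2(4*v) = (1 + cos(8*v))/2.
An antiderivative is F(v) = 5*v/2 + 5*sin(8*v)/16.
Then F(pi/8) - F(0) = (5*pi/16) - (0) = 5*pi/16.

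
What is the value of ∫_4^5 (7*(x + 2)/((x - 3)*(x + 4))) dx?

log(81/2)

Factor the denominator: x**2 + x - 12 = (x + 4)(x - 3).
Partial fractions: 7*(x + 2)/((x - 3)*(x + 4)) = 2/(x + 4) + 5/(x - 3).
An antiderivative is F(x) = 5*log(x - 3) + 2*log(x + 4).
Then F(5) - F(4) = (5*log(2) + 4*log(3)) - (log(64)) = log(81/2).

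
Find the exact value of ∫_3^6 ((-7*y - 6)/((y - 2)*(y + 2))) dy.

-16*log(2) + 2*log(5)

Factor the denominator: y**2 - 4 = (y + 2)(y - 2).
Partial fractions: (-7*y - 6)/((y - 2)*(y + 2)) = -2/(y + 2) - 5/(y - 2).
An antiderivative is F(y) = -5*log(y - 2) - 2*log(y + 2).
Then F(6) - F(3) = (-16*log(2)) - (-log(25)) = -16*log(2) + 2*log(5).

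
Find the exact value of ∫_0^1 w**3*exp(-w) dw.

Integrate by parts 3 times (u = w^3, dv = exp(-w) dw).
An antiderivative is F(w) = (-w**3 - 3*w**2 - 6*w - 6)*exp(-w).
Then F(1) - F(0) = (-16*exp(-1)) - (-6) = 6 - 16*exp(-1).

6 - 16*exp(-1)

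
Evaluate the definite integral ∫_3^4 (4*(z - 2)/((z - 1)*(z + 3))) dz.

Factor the denominator: z**2 + 2*z - 3 = (z + 3)(z - 1).
Partial fractions: 4*(z - 2)/((z - 1)*(z + 3)) = 5/(z + 3) - 1/(z - 1).
An antiderivative is F(z) = -log(z - 1) + 5*log(z + 3).
Then F(4) - F(3) = (-log(3) + 5*log(7)) - (4*log(2) + 5*log(3)) = -6*log(3) - 4*log(2) + 5*log(7).

-6*log(3) - 4*log(2) + 5*log(7)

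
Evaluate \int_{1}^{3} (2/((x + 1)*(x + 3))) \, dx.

Factor the denominator: x**2 + 4*x + 3 = (x + 3)(x + 1).
Partial fractions: 2/((x + 1)*(x + 3)) = -1/(x + 3) + 1/(x + 1).
An antiderivative is F(x) = log(x + 1) - log(x + 3).
Then F(3) - F(1) = (log(2/3)) - (-log(2)) = log(4/3).

log(4/3)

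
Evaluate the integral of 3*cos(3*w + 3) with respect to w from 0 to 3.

sin(12) - sin(3)

Let u = 3*w + 3, so du = 3 dw. When w = 0, u = 3; when w = 3, u = 12.
The integral becomes ∫ cos(u) du from 3 to 12, with antiderivative sin(u).
Back in w: F(w) = sin(3*w + 3).
Then F(3) - F(0) = (sin(12)) - (sin(3)) = sin(12) - sin(3).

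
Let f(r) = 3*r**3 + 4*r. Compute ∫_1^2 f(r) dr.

By the power rule, an antiderivative is F(r) = 3*r**4/4 + 2*r**2.
Then F(2) - F(1) = (20) - (11/4) = 69/4.

69/4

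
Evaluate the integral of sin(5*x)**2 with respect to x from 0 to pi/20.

Use the identity sin^2(5*x) = (1 - cos(10*x))/2.
An antiderivative is F(x) = x/2 - sin(10*x)/20.
Then F(pi/20) - F(0) = (-1/20 + pi/40) - (0) = -1/20 + pi/40.

-1/20 + pi/40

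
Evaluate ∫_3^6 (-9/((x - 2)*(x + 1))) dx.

-12*log(2) + 3*log(7)

Factor the denominator: x**2 - x - 2 = (x + 1)(x - 2).
Partial fractions: -9/((x - 2)*(x + 1)) = 3/(x + 1) - 3/(x - 2).
An antiderivative is F(x) = -3*log(x - 2) + 3*log(x + 1).
Then F(6) - F(3) = (-6*log(2) + 3*log(7)) - (log(64)) = -12*log(2) + 3*log(7).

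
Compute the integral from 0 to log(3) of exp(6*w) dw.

364/3

Let u = exp(w), so du = exp(w) dw. When w = 0, u = 1; when w = log(3), u = 3.
The integral becomes ∫ u**5 du from 1 to 3, with antiderivative u**6/6.
Back in w: F(w) = exp(6*w)/6.
Then F(log(3)) - F(0) = (243/2) - (1/6) = 364/3.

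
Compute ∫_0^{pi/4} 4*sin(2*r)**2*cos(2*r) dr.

Let u = sin(2*r), so du = 2*cos(2*r) dr. When r = 0, u = 0; when r = pi/4, u = 1.
The integral becomes 2·∫ u**2 du from 0 to 1, with antiderivative 2*u**3/3.
Back in r: F(r) = 2*sin(2*r)**3/3.
Then F(pi/4) - F(0) = (2/3) - (0) = 2/3.

2/3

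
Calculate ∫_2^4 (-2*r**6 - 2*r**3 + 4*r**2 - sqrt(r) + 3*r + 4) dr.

-98054/21 + 4*sqrt(2)/3

By the power rule, an antiderivative is F(r) = -2*r**7/7 - r**4/2 - 2*r**(3/2)/3 + 4*r**3/3 + 3*r**2/2 + 4*r.
Then F(4) - F(2) = (-32824/7) - (-418/21 - 4*sqrt(2)/3) = -98054/21 + 4*sqrt(2)/3.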